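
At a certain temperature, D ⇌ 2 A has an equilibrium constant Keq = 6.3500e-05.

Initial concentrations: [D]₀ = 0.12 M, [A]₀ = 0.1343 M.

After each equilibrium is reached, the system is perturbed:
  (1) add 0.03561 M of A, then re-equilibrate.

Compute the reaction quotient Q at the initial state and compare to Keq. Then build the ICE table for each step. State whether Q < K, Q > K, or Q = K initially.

Q₀ = 0.1503 vs Keq = 6.3500e-05 ⇒ Q>K, reverse
Step 1:
                  D         A
  I            0.12    0.1343
  C         0.06543   -0.1309
  E          0.1854  0.003431
  solve Keq expr → x = -0.06543; check Q = 6.3500e-05
Then add 0.03561 M of A.
Step 2:
                  D         A
  I          0.1854   0.03904
  C         0.01772  -0.03545
  E          0.2032  0.003592
  solve Keq expr → x = -0.01772; check Q = 6.3500e-05

Q₀ = 0.1503; Q > K (proceeds reverse)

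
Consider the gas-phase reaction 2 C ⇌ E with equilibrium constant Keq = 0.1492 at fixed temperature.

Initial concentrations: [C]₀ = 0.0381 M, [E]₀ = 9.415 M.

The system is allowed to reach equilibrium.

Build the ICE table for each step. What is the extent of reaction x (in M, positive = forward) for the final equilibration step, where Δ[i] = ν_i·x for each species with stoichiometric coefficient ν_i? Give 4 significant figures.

Q₀ = 6486 vs Keq = 0.1492 ⇒ Q>K, reverse
Step 1:
                  C         E
  Initial    0.0381     9.415
  Change      6.413    -3.206
  Equil       6.451     6.209
  solve Keq expr → x = -3.206; check Q = 0.1492

x = -3.206 M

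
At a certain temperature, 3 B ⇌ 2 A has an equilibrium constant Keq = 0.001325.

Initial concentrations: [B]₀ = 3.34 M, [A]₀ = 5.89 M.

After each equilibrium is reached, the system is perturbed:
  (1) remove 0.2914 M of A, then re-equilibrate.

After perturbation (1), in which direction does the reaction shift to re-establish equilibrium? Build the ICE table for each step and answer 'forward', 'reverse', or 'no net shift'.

Q₀ = 0.9311 vs Keq = 0.001325 ⇒ Q>K, reverse
Step 1:
                    B           A
  I              3.34        5.89
  C             7.015      -4.677
  E             10.36       1.213
  solve Keq expr → x = -2.338; check Q = 0.001325
Then remove 0.2914 M of A.
Step 2:
                    B           A
  I             10.36      0.9216
  C           -0.3465       0.231
  E             10.01       1.153
  solve Keq expr → x = 0.1155; check Q = 0.001325

Direction: forward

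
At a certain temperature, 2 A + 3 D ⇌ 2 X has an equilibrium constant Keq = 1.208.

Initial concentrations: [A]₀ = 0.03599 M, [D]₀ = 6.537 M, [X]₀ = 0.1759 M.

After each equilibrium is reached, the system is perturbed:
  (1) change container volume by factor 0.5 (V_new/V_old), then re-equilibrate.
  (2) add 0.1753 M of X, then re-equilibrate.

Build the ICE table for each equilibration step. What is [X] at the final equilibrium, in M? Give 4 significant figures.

Q₀ = 0.08551 vs Keq = 1.208 ⇒ Q<K, forward
Step 1:
                    A           D           X
  init        0.03599       6.537      0.1759
  Δ          -0.02496    -0.03744     0.02496
  eq          0.01103         6.5      0.2009
  solve Keq expr → x = 0.01248; check Q = 1.208
Then change container volume by factor 0.5 (V_new/V_old).
Step 2:
                    A           D           X
  init        0.02206          13      0.4017
  Δ          -0.01397    -0.02095     0.01397
  eq         0.008089       12.98      0.4157
  solve Keq expr → x = 0.006984; check Q = 1.208
Then add 0.1753 M of X.
Step 3:
                    A           D           X
  init       0.008089       12.98       0.591
  Δ           0.00334     0.00501    -0.00334
  eq          0.01143       12.98      0.5877
  solve Keq expr → x = -0.00167; check Q = 1.208

[X]_eq = 0.5877 M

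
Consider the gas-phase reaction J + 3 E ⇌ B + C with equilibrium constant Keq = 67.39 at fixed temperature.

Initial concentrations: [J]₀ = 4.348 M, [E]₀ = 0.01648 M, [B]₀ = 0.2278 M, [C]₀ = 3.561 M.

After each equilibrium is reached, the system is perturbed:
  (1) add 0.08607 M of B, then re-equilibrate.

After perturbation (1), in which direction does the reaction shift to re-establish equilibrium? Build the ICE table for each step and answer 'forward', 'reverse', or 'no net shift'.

Q₀ = 4.1684e+04 vs Keq = 67.39 ⇒ Q>K, reverse
Step 1:
                  J         E         B         C
  init        4.348   0.01648    0.2278     3.561
  Δ         0.03824    0.1147  -0.03824  -0.03824
  eq          4.386    0.1312    0.1896     3.523
  solve Keq expr → x = -0.03824; check Q = 67.39
Then add 0.08607 M of B.
Step 2:
                  J         E         B         C
  init        4.386    0.1312    0.2756     3.523
  Δ        0.005439   0.01632 -0.005439 -0.005439
  eq          4.392    0.1475    0.2702     3.517
  solve Keq expr → x = -0.005439; check Q = 67.39

Direction: reverse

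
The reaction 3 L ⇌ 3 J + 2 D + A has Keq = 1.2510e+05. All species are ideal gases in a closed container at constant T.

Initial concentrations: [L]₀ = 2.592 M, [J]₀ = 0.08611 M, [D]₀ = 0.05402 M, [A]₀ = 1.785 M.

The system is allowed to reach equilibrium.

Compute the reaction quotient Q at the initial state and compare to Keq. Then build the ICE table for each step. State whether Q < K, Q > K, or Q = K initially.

Q₀ = 1.9099e-07; Q < K (proceeds forward)

Q₀ = 1.9099e-07 vs Keq = 1.2510e+05 ⇒ Q<K, forward
Step 1:
                    L           J           D           A
  init          2.592     0.08611     0.05402       1.785
  Δ             -2.49        2.49        1.66      0.8301
  eq           0.1017       2.576       1.714       2.615
  solve Keq expr → x = 0.8301; check Q = 1.2510e+05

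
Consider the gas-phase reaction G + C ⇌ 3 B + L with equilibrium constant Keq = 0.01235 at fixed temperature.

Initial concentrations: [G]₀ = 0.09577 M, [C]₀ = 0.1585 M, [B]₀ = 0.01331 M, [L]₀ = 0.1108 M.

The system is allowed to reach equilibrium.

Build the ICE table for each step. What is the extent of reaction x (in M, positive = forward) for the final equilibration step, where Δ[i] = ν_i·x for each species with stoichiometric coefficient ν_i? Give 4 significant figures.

Q₀ = 1.7211e-05 vs Keq = 0.01235 ⇒ Q<K, forward
Step 1:
                  G         C         B         L
  I         0.09577    0.1585   0.01331    0.1108
  C        -0.02673  -0.02673   0.08018   0.02673
  E         0.06904    0.1318   0.09349    0.1375
  solve Keq expr → x = 0.02673; check Q = 0.01235

x = 0.02673 M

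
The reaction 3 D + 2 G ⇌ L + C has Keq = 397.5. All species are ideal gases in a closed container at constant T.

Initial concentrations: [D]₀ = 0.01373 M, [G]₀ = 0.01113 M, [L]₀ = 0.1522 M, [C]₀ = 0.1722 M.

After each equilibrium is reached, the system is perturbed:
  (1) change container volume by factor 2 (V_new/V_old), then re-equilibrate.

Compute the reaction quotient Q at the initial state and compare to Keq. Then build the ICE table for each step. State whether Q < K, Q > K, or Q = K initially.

Q₀ = 8.1742e+07; Q > K (proceeds reverse)

Q₀ = 8.1742e+07 vs Keq = 397.5 ⇒ Q>K, reverse
Step 1:
                   D          G          L          C
  Initial    0.01373    0.01113     0.1522     0.1722
  Change      0.1355    0.09033   -0.04516   -0.04516
  Equil       0.1492     0.1015      0.107      0.127
  solve Keq expr → x = -0.04516; check Q = 397.5
Then change container volume by factor 2 (V_new/V_old).
Step 2:
                   D          G          L          C
  Initial    0.07461    0.05073    0.05352    0.06352
  Change     0.03037    0.02025   -0.01012   -0.01012
  Equil        0.105    0.07098    0.04339    0.05339
  solve Keq expr → x = -0.01012; check Q = 397.5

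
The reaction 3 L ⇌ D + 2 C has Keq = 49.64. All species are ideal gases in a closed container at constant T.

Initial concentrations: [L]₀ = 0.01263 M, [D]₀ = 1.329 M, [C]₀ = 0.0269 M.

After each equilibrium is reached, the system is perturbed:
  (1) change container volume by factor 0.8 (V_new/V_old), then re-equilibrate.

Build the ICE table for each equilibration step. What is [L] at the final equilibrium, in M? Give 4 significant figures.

[L]_eq = 0.02792 M

Q₀ = 477.3 vs Keq = 49.64 ⇒ Q>K, reverse
Step 1:
                    L           D           C
  I           0.01263       1.329      0.0269
  C          0.009707   -0.003236   -0.006472
  E           0.02234       1.326     0.02043
  solve Keq expr → x = -0.003236; check Q = 49.64
Then change container volume by factor 0.8 (V_new/V_old).
Step 2:
                    L           D           C
  I           0.02792       1.657     0.02554
  C                 0           0           0
  E           0.02792       1.657     0.02554
  solve Keq expr → x = 0; check Q = 49.64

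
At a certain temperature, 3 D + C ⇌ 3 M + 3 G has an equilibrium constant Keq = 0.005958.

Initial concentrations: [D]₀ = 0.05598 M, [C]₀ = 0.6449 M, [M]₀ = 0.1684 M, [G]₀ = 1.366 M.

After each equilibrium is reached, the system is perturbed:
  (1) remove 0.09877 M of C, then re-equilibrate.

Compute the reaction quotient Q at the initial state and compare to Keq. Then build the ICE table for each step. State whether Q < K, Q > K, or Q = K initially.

Q₀ = 107.6; Q > K (proceeds reverse)

Q₀ = 107.6 vs Keq = 0.005958 ⇒ Q>K, reverse
Step 1:
                    D           C           M           G
  I           0.05598      0.6449      0.1684       1.366
  C            0.1424     0.04747     -0.1424     -0.1424
  E            0.1984      0.6924       0.026       1.224
  solve Keq expr → x = -0.04747; check Q = 0.005958
Then remove 0.09877 M of C.
Step 2:
                    D           C           M           G
  I            0.1984      0.5936       0.026       1.224
  C          0.001131  3.7709e-04   -0.001131   -0.001131
  E            0.1995       0.594     0.02487       1.222
  solve Keq expr → x = -3.7709e-04; check Q = 0.005958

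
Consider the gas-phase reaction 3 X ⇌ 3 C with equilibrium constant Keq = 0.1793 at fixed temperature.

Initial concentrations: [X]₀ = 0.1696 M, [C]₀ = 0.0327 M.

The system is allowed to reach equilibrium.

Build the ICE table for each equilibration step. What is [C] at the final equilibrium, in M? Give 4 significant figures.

Q₀ = 0.007167 vs Keq = 0.1793 ⇒ Q<K, forward
Step 1:
                   X          C
  I           0.1696     0.0327
  C         -0.04024    0.04024
  E           0.1294    0.07294
  solve Keq expr → x = 0.01341; check Q = 0.1793

[C]_eq = 0.07294 M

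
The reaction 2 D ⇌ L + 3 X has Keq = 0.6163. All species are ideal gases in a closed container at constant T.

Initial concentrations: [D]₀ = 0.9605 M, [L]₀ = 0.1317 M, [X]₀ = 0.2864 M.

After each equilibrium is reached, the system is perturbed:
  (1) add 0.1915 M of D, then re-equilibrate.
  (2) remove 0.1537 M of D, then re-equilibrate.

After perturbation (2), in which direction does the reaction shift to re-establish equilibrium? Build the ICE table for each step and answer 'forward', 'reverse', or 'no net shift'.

Direction: reverse

Q₀ = 0.003354 vs Keq = 0.6163 ⇒ Q<K, forward
Step 1:
                  D         L         X
  Initial    0.9605    0.1317    0.2864
  Change    -0.3827    0.1913     0.574
  Equil      0.5778     0.323    0.8604
  solve Keq expr → x = 0.1913; check Q = 0.6163
Then add 0.1915 M of D.
Step 2:
                  D         L         X
  Initial    0.7693     0.323    0.8604
  Change   -0.06255   0.03127   0.09382
  Equil      0.7068    0.3543    0.9542
  solve Keq expr → x = 0.03127; check Q = 0.6163
Then remove 0.1537 M of D.
Step 3:
                  D         L         X
  Initial    0.5531    0.3543    0.9542
  Change    0.04986  -0.02493  -0.07479
  Equil      0.6029    0.3294    0.8794
  solve Keq expr → x = -0.02493; check Q = 0.6163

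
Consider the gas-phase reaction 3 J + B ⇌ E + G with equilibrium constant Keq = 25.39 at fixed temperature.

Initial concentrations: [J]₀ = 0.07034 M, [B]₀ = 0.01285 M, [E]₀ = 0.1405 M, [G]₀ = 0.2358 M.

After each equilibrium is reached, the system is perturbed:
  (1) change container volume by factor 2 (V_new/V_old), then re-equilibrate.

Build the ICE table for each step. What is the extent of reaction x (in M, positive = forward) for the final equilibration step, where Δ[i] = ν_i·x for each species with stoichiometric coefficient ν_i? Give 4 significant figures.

Q₀ = 7408 vs Keq = 25.39 ⇒ Q>K, reverse
Step 1:
                    J           B           E           G
  I           0.07034     0.01285      0.1405      0.2358
  C            0.1494     0.04979    -0.04979    -0.04979
  E            0.2197     0.06264     0.09071       0.186
  solve Keq expr → x = -0.04979; check Q = 25.39
Then change container volume by factor 2 (V_new/V_old).
Step 2:
                    J           B           E           G
  I            0.1099     0.03132     0.04535       0.093
  C           0.03051     0.01017    -0.01017    -0.01017
  E            0.1404     0.04149     0.03518     0.08283
  solve Keq expr → x = -0.01017; check Q = 25.39

x = -0.01017 M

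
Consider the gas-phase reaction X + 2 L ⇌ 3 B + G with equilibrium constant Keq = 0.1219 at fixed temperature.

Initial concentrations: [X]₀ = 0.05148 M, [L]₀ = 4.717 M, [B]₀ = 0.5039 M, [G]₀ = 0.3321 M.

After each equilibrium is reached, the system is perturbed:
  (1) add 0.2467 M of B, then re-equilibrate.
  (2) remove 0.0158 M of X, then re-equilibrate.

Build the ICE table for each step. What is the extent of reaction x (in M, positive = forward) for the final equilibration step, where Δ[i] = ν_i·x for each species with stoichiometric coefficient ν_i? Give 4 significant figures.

Q₀ = 0.0371 vs Keq = 0.1219 ⇒ Q<K, forward
Step 1:
                  X         L         B         G
  init      0.05148     4.717    0.5039    0.3321
  Δ        -0.02526  -0.05052   0.07577   0.02526
  eq        0.02622     4.666    0.5797    0.3574
  solve Keq expr → x = 0.02526; check Q = 0.1219
Then add 0.2467 M of B.
Step 2:
                  X         L         B         G
  init      0.02622     4.666    0.8264    0.3574
  Δ         0.02542   0.05084  -0.07627  -0.02542
  eq        0.05164     4.717    0.7501    0.3319
  solve Keq expr → x = -0.02542; check Q = 0.1219
Then remove 0.0158 M of X.
Step 3:
                  X         L         B         G
  init      0.03584     4.717    0.7501    0.3319
  Δ        0.008899    0.0178   -0.0267 -0.008899
  eq        0.04474     4.735    0.7234     0.323
  solve Keq expr → x = -0.008899; check Q = 0.1219

x = -0.008899 M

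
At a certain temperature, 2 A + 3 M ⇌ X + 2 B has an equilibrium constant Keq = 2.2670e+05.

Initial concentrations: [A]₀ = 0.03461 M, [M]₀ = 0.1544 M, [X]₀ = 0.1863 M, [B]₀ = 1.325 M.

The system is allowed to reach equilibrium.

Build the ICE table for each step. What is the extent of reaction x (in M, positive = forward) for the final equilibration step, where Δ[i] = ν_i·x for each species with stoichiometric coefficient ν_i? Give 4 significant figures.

x = 0.005366 M

Q₀ = 7.4182e+04 vs Keq = 2.2670e+05 ⇒ Q<K, forward
Step 1:
                    A           M           X           B
  init        0.03461      0.1544      0.1863       1.325
  Δ          -0.01073     -0.0161    0.005366     0.01073
  eq          0.02388      0.1383      0.1917       1.336
  solve Keq expr → x = 0.005366; check Q = 2.2670e+05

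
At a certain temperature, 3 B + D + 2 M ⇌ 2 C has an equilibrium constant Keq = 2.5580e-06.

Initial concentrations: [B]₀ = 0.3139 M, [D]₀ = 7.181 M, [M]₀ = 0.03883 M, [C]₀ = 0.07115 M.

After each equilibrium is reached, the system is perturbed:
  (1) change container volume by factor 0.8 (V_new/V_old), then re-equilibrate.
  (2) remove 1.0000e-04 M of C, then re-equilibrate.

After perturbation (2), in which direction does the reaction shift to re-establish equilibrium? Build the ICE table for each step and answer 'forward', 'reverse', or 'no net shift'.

Direction: forward

Q₀ = 15.12 vs Keq = 2.5580e-06 ⇒ Q>K, reverse
Step 1:
                    B           D           M           C
  I            0.3139       7.181     0.03883     0.07115
  C            0.1065     0.03551     0.07102    -0.07102
  E            0.4204       7.217      0.1099  1.2867e-04
  solve Keq expr → x = -0.03551; check Q = 2.5580e-06
Then change container volume by factor 0.8 (V_new/V_old).
Step 2:
                    B           D           M           C
  I            0.5255       9.021      0.1373  1.6083e-04
  C       -1.3531e-04 -4.5103e-05 -9.0205e-05  9.0205e-05
  E            0.5254       9.021      0.1372  2.5104e-04
  solve Keq expr → x = 4.5103e-05; check Q = 2.5580e-06
Then remove 1.0000e-04 M of C.
Step 3:
                    B           D           M           C
  I            0.5254       9.021      0.1372  1.5104e-04
  C       -1.4956e-04 -4.9855e-05 -9.9710e-05  9.9710e-05
  E            0.5253       9.021      0.1371  2.5075e-04
  solve Keq expr → x = 4.9855e-05; check Q = 2.5580e-06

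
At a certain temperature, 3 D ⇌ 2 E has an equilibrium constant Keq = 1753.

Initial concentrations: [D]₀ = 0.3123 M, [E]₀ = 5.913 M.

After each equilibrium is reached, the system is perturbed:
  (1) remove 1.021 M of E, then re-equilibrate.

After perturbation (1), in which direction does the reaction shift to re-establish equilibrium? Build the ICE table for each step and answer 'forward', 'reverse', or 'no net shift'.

Q₀ = 1148 vs Keq = 1753 ⇒ Q<K, forward
Step 1:
                   D          E
  Initial     0.3123      5.913
  Change    -0.04029    0.02686
  Equil        0.272       5.94
  solve Keq expr → x = 0.01343; check Q = 1753
Then remove 1.021 M of E.
Step 2:
                   D          E
  Initial      0.272      4.919
  Change    -0.03146    0.02097
  Equil       0.2406       4.94
  solve Keq expr → x = 0.01049; check Q = 1753

Direction: forward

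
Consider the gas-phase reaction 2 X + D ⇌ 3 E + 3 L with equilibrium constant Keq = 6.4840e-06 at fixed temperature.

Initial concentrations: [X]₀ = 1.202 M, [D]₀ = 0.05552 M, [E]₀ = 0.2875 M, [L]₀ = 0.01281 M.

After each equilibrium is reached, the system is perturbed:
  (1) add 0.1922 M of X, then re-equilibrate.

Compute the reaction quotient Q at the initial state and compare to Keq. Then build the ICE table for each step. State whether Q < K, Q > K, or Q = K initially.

Q₀ = 6.2273e-07; Q < K (proceeds forward)

Q₀ = 6.2273e-07 vs Keq = 6.4840e-06 ⇒ Q<K, forward
Step 1:
                   X          D          E          L
  I            1.202    0.05552     0.2875    0.01281
  C        -0.008731  -0.004366     0.0131     0.0131
  E            1.193    0.05115     0.3006    0.02591
  solve Keq expr → x = 0.004366; check Q = 6.4840e-06
Then add 0.1922 M of X.
Step 2:
                   X          D          E          L
  I            1.385    0.05115     0.3006    0.02591
  C        -0.001551 -7.7563e-04   0.002327   0.002327
  E            1.384    0.05038     0.3029    0.02823
  solve Keq expr → x = 7.7563e-04; check Q = 6.4840e-06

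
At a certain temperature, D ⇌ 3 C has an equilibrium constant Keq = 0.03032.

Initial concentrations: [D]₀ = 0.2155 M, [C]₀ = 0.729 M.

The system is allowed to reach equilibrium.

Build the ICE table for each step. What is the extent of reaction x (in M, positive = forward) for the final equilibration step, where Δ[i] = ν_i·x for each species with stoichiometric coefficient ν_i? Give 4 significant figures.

Q₀ = 1.798 vs Keq = 0.03032 ⇒ Q>K, reverse
Step 1:
                    D           C
  init         0.2155       0.729
  Δ            0.1675     -0.5025
  eq            0.383      0.2265
  solve Keq expr → x = -0.1675; check Q = 0.03032

x = -0.1675 M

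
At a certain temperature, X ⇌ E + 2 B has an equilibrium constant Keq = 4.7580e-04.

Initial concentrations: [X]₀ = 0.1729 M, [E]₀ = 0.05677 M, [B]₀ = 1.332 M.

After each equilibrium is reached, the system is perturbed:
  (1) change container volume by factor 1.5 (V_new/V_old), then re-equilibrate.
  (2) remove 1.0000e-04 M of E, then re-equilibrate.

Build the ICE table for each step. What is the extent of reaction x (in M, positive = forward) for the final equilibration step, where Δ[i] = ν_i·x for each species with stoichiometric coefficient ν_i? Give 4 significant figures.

Q₀ = 0.5825 vs Keq = 4.7580e-04 ⇒ Q>K, reverse
Step 1:
                    X           E           B
  init         0.1729     0.05677       1.332
  Δ            0.0567     -0.0567     -0.1134
  eq           0.2296  7.3563e-05       1.219
  solve Keq expr → x = -0.0567; check Q = 4.7580e-04
Then change container volume by factor 1.5 (V_new/V_old).
Step 2:
                    X           E           B
  init         0.1531  4.9042e-05      0.8124
  Δ       -6.1226e-05  6.1226e-05  1.2245e-04
  eq            0.153  1.1027e-04      0.8125
  solve Keq expr → x = 6.1226e-05; check Q = 4.7580e-04
Then remove 1.0000e-04 M of E.
Step 3:
                    X           E           B
  init          0.153  1.0268e-05      0.8125
  Δ       -9.9874e-05  9.9874e-05  1.9975e-04
  eq           0.1529  1.1014e-04      0.8127
  solve Keq expr → x = 9.9874e-05; check Q = 4.7580e-04

x = 9.9874e-05 M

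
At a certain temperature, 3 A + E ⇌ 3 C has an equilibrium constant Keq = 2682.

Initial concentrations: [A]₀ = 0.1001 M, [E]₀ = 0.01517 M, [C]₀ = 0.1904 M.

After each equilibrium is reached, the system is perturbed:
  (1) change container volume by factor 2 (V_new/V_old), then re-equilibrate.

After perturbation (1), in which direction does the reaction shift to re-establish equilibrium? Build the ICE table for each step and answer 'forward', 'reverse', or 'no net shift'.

Direction: reverse

Q₀ = 453.6 vs Keq = 2682 ⇒ Q<K, forward
Step 1:
                   A          E          C
  Initial     0.1001    0.01517     0.1904
  Change    -0.02246  -0.007487    0.02246
  Equil      0.07764   0.007683     0.2129
  solve Keq expr → x = 0.007487; check Q = 2682
Then change container volume by factor 2 (V_new/V_old).
Step 2:
                   A          E          C
  Initial    0.03882   0.003842     0.1064
  Change    0.003915   0.001305  -0.003915
  Equil      0.04274   0.005147     0.1025
  solve Keq expr → x = -0.001305; check Q = 2682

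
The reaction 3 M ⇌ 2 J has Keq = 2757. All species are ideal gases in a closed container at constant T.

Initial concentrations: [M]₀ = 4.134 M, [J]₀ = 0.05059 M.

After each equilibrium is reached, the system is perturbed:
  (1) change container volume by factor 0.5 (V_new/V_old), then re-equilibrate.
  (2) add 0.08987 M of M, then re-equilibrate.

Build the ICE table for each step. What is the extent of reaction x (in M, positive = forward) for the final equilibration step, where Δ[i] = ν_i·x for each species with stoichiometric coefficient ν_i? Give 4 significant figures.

Q₀ = 3.6226e-05 vs Keq = 2757 ⇒ Q<K, forward
Step 1:
                  M         J
  I           4.134   0.05059
  C          -3.995     2.663
  E          0.1388     2.714
  solve Keq expr → x = 1.332; check Q = 2757
Then change container volume by factor 0.5 (V_new/V_old).
Step 2:
                  M         J
  I          0.2775     5.428
  C        -0.05624   0.03749
  E          0.2213     5.466
  solve Keq expr → x = 0.01875; check Q = 2757
Then add 0.08987 M of M.
Step 3:
                  M         J
  I          0.3112     5.466
  C        -0.08828   0.05886
  E          0.2229     5.525
  solve Keq expr → x = 0.02943; check Q = 2757

x = 0.02943 M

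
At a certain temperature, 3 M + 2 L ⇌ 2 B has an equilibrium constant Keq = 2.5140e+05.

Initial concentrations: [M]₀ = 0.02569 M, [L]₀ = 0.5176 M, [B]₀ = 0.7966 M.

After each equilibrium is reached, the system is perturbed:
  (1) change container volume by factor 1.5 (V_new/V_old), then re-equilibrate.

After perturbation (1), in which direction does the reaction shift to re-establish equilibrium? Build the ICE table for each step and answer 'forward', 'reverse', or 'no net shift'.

Direction: reverse

Q₀ = 1.3970e+05 vs Keq = 2.5140e+05 ⇒ Q<K, forward
Step 1:
                    M           L           B
  I           0.02569      0.5176      0.7966
  C         -0.004436   -0.002957    0.002957
  E           0.02125      0.5146      0.7996
  solve Keq expr → x = 0.001479; check Q = 2.5140e+05
Then change container volume by factor 1.5 (V_new/V_old).
Step 2:
                    M           L           B
  I           0.01417      0.3431       0.533
  C          0.006781     0.00452    -0.00452
  E           0.02095      0.3476      0.5285
  solve Keq expr → x = -0.00226; check Q = 2.5140e+05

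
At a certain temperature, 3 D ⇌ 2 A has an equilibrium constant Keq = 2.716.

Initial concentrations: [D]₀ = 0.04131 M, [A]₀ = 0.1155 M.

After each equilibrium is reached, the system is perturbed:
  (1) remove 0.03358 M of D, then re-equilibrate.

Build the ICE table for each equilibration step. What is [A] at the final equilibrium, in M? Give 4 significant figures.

[A]_eq = 0.05313 M

Q₀ = 189.2 vs Keq = 2.716 ⇒ Q>K, reverse
Step 1:
                    D           A
  init        0.04131      0.1155
  Δ           0.07508    -0.05006
  eq           0.1164     0.06544
  solve Keq expr → x = -0.02503; check Q = 2.716
Then remove 0.03358 M of D.
Step 2:
                    D           A
  init        0.08281     0.06544
  Δ           0.01847    -0.01232
  eq           0.1013     0.05313
  solve Keq expr → x = -0.006158; check Q = 2.716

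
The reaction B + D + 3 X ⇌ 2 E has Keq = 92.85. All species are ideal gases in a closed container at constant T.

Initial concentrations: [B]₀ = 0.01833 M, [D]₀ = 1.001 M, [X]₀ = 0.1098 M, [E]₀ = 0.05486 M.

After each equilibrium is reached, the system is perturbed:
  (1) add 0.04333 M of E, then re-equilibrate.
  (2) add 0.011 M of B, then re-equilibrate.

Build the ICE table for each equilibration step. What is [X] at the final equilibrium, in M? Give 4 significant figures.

[X]_eq = 0.1293 M

Q₀ = 123.9 vs Keq = 92.85 ⇒ Q>K, reverse
Step 1:
                    B           D           X           E
  init        0.01833       1.001      0.1098     0.05486
  Δ          0.001382    0.001382    0.004145   -0.002763
  eq          0.01971       1.002      0.1139      0.0521
  solve Keq expr → x = -0.001382; check Q = 92.85
Then add 0.04333 M of E.
Step 2:
                    B           D           X           E
  init        0.01971       1.002      0.1139     0.09543
  Δ          0.007487    0.007487     0.02246    -0.01497
  eq           0.0272        1.01      0.1364     0.08045
  solve Keq expr → x = -0.007487; check Q = 92.85
Then add 0.011 M of B.
Step 3:
                    B           D           X           E
  init         0.0382        1.01      0.1364     0.08045
  Δ         -0.002357   -0.002357   -0.007072    0.004715
  eq          0.03584       1.008      0.1293     0.08517
  solve Keq expr → x = 0.002357; check Q = 92.85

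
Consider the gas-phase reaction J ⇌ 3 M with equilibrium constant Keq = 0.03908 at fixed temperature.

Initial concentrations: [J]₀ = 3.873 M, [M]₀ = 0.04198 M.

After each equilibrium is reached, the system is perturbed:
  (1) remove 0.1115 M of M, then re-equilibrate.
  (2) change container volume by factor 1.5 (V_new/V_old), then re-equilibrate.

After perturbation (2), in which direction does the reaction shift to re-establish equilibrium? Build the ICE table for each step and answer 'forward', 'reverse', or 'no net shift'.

Direction: forward

Q₀ = 1.9102e-05 vs Keq = 0.03908 ⇒ Q<K, forward
Step 1:
                    J           M
  I             3.873     0.04198
  C           -0.1612      0.4835
  E             3.712      0.5254
  solve Keq expr → x = 0.1612; check Q = 0.03908
Then remove 0.1115 M of M.
Step 2:
                    J           M
  I             3.712      0.4139
  C          -0.03659      0.1098
  E             3.675      0.5237
  solve Keq expr → x = 0.03659; check Q = 0.03908
Then change container volume by factor 1.5 (V_new/V_old).
Step 3:
                    J           M
  I              2.45      0.3491
  C          -0.03538      0.1061
  E             2.415      0.4553
  solve Keq expr → x = 0.03538; check Q = 0.03908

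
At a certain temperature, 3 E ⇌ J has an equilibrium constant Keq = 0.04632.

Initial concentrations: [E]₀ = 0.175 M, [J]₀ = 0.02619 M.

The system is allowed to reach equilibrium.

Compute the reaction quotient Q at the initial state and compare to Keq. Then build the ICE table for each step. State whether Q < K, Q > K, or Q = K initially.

Q₀ = 4.887; Q > K (proceeds reverse)

Q₀ = 4.887 vs Keq = 0.04632 ⇒ Q>K, reverse
Step 1:
                    E           J
  Initial       0.175     0.02619
  Change      0.07636    -0.02545
  Equil        0.2514  7.3565e-04
  solve Keq expr → x = -0.02545; check Q = 0.04632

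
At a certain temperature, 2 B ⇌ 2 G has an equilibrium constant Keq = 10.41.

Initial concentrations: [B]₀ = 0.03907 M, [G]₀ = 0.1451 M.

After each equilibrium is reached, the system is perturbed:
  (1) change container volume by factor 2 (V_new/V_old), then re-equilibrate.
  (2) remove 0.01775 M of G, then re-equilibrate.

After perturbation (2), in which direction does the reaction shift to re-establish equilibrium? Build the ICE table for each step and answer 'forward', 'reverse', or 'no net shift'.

Direction: forward

Q₀ = 13.79 vs Keq = 10.41 ⇒ Q>K, reverse
Step 1:
                   B          G
  Initial    0.03907     0.1451
  Change    0.004506  -0.004506
  Equil      0.04358     0.1406
  solve Keq expr → x = -0.002253; check Q = 10.41
Then change container volume by factor 2 (V_new/V_old).
Step 2:
                   B          G
  Initial    0.02179     0.0703
  Change           0          0
  Equil      0.02179     0.0703
  solve Keq expr → x = 0; check Q = 10.41
Then remove 0.01775 M of G.
Step 3:
                   B          G
  Initial    0.02179    0.05255
  Change     -0.0042     0.0042
  Equil      0.01759    0.05675
  solve Keq expr → x = 0.0021; check Q = 10.41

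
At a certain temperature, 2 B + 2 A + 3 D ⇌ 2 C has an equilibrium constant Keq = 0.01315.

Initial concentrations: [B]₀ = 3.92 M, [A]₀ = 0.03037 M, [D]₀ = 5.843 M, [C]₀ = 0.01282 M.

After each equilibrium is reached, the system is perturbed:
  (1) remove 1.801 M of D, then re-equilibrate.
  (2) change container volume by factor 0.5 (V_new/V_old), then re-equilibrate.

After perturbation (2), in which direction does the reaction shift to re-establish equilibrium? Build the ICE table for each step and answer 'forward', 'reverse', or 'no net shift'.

Q₀ = 5.8131e-05 vs Keq = 0.01315 ⇒ Q<K, forward
Step 1:
                    B           A           D           C
  init           3.92     0.03037       5.843     0.01282
  Δ          -0.02441    -0.02441    -0.03662     0.02441
  eq            3.896    0.005957       5.806     0.03723
  solve Keq expr → x = 0.01221; check Q = 0.01315
Then remove 1.801 M of D.
Step 2:
                    B           A           D           C
  init          3.896    0.005957       4.005     0.03723
  Δ           0.00345     0.00345    0.005175    -0.00345
  eq            3.899    0.009407       4.011     0.03378
  solve Keq expr → x = -0.001725; check Q = 0.01315
Then change container volume by factor 0.5 (V_new/V_old).
Step 3:
                    B           A           D           C
  init          7.798     0.01881       8.021     0.06757
  Δ          -0.01474    -0.01474    -0.02211     0.01474
  eq            7.783    0.004076       7.999      0.0823
  solve Keq expr → x = 0.007369; check Q = 0.01315

Direction: forward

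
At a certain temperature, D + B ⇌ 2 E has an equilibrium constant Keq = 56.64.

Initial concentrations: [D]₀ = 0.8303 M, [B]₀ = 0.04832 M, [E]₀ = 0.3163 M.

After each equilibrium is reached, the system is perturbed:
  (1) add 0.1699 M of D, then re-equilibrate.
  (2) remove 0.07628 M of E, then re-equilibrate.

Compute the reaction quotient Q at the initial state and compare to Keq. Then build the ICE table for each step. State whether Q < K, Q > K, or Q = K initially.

Q₀ = 2.494; Q < K (proceeds forward)

Q₀ = 2.494 vs Keq = 56.64 ⇒ Q<K, forward
Step 1:
                    D           B           E
  I            0.8303     0.04832      0.3163
  C          -0.04462    -0.04462     0.08925
  E            0.7857    0.003696      0.4055
  solve Keq expr → x = 0.04462; check Q = 56.64
Then add 0.1699 M of D.
Step 2:
                    D           B           E
  I            0.9556    0.003696      0.4055
  C       -6.3599e-04 -6.3599e-04    0.001272
  E            0.9549     0.00306      0.4068
  solve Keq expr → x = 6.3599e-04; check Q = 56.64
Then remove 0.07628 M of E.
Step 3:
                    D           B           E
  I            0.9549     0.00306      0.3305
  C         -0.001013   -0.001013    0.002026
  E            0.9539    0.002047      0.3326
  solve Keq expr → x = 0.001013; check Q = 56.64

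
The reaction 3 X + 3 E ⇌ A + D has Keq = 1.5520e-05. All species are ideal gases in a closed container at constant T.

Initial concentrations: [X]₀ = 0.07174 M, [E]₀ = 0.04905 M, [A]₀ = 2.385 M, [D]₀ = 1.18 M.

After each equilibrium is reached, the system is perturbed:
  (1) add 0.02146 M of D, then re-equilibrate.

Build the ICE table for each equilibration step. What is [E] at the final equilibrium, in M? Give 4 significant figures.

[E]_eq = 3.572 M

Q₀ = 6.4591e+07 vs Keq = 1.5520e-05 ⇒ Q>K, reverse
Step 1:
                  X         E         A         D
  init      0.07174   0.04905     2.385      1.18
  Δ           3.467     3.467    -1.156    -1.156
  eq          3.539     3.516     1.229   0.02432
  solve Keq expr → x = -1.156; check Q = 1.5520e-05
Then add 0.02146 M of D.
Step 2:
                  X         E         A         D
  init        3.539     3.516     1.229   0.04578
  Δ         0.05592   0.05592  -0.01864  -0.01864
  eq          3.595     3.572     1.211   0.02714
  solve Keq expr → x = -0.01864; check Q = 1.5520e-05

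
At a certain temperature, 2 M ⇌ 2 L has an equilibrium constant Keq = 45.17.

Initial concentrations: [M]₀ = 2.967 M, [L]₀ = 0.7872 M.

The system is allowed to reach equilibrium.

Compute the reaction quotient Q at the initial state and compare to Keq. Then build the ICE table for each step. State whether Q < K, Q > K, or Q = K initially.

Q₀ = 0.07039 vs Keq = 45.17 ⇒ Q<K, forward
Step 1:
                    M           L
  Initial       2.967      0.7872
  Change       -2.481       2.481
  Equil        0.4862       3.268
  solve Keq expr → x = 1.24; check Q = 45.17

Q₀ = 0.07039; Q < K (proceeds forward)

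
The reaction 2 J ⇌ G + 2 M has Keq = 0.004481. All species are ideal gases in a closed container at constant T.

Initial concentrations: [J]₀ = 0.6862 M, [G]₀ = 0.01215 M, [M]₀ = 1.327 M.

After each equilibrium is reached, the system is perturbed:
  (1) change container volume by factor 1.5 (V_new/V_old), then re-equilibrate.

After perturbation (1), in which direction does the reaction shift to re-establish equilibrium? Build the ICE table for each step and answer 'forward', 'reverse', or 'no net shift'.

Q₀ = 0.04544 vs Keq = 0.004481 ⇒ Q>K, reverse
Step 1:
                    J           G           M
  init         0.6862     0.01215       1.327
  Δ           0.02166    -0.01083    -0.02166
  eq           0.7079    0.001318       1.305
  solve Keq expr → x = -0.01083; check Q = 0.004481
Then change container volume by factor 1.5 (V_new/V_old).
Step 2:
                    J           G           M
  init         0.4719  8.7850e-04      0.8702
  Δ       -8.6365e-04  4.3183e-04  8.6365e-04
  eq            0.471     0.00131      0.8711
  solve Keq expr → x = 4.3183e-04; check Q = 0.004481

Direction: forward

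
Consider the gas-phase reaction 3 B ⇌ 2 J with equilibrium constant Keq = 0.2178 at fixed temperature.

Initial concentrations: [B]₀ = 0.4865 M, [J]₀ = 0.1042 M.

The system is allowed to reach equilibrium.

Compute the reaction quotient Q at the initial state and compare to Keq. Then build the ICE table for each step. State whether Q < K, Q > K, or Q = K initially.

Q₀ = 0.09429 vs Keq = 0.2178 ⇒ Q<K, forward
Step 1:
                  B         J
  I          0.4865    0.1042
  C        -0.04739    0.0316
  E          0.4391    0.1358
  solve Keq expr → x = 0.0158; check Q = 0.2178

Q₀ = 0.09429; Q < K (proceeds forward)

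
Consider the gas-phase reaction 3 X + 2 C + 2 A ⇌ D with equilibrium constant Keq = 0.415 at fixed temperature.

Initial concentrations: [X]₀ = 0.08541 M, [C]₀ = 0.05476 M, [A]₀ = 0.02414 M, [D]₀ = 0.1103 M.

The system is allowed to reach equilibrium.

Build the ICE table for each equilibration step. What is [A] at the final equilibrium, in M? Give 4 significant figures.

Q₀ = 1.0131e+08 vs Keq = 0.415 ⇒ Q>K, reverse
Step 1:
                   X          C          A          D
  I          0.08541    0.05476    0.02414     0.1103
  C           0.3305     0.2203     0.2203    -0.1102
  E           0.4159     0.2751     0.2445 1.3503e-04
  solve Keq expr → x = -0.1102; check Q = 0.415

[A]_eq = 0.2445 M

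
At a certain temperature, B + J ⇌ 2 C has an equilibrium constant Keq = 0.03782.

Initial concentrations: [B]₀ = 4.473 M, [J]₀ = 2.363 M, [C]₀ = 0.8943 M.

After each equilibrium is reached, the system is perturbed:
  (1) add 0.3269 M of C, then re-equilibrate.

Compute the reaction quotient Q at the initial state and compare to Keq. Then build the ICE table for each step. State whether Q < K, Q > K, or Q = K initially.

Q₀ = 0.07567; Q > K (proceeds reverse)

Q₀ = 0.07567 vs Keq = 0.03782 ⇒ Q>K, reverse
Step 1:
                   B          J          C
  init         4.473      2.363     0.8943
  Δ           0.1189     0.1189    -0.2378
  eq           4.592      2.482     0.6565
  solve Keq expr → x = -0.1189; check Q = 0.03782
Then add 0.3269 M of C.
Step 2:
                   B          J          C
  init         4.592      2.482     0.9834
  Δ           0.1484     0.1484    -0.2967
  eq            4.74       2.63     0.6867
  solve Keq expr → x = -0.1484; check Q = 0.03782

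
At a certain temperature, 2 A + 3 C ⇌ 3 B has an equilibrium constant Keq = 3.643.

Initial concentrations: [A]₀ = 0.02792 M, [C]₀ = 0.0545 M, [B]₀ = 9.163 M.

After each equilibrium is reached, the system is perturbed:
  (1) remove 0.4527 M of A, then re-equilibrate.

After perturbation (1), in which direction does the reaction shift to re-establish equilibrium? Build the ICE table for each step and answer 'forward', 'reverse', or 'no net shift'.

Direction: reverse

Q₀ = 6.0967e+09 vs Keq = 3.643 ⇒ Q>K, reverse
Step 1:
                    A           C           B
  Initial     0.02792      0.0545       9.163
  Change        1.817       2.726      -2.726
  Equil         1.845       2.781       6.437
  solve Keq expr → x = -0.9087; check Q = 3.643
Then remove 0.4527 M of A.
Step 2:
                    A           C           B
  Initial       1.393       2.781       6.437
  Change       0.1552      0.2328     -0.2328
  Equil         1.548       3.013       6.204
  solve Keq expr → x = -0.07758; check Q = 3.643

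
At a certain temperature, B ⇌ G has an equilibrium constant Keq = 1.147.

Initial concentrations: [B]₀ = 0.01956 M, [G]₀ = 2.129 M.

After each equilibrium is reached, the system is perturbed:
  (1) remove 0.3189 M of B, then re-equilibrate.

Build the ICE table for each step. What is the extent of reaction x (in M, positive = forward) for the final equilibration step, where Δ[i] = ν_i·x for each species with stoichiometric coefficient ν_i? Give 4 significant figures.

Q₀ = 108.8 vs Keq = 1.147 ⇒ Q>K, reverse
Step 1:
                   B          G
  init       0.01956      2.129
  Δ           0.9812    -0.9812
  eq           1.001      1.148
  solve Keq expr → x = -0.9812; check Q = 1.147
Then remove 0.3189 M of B.
Step 2:
                   B          G
  init        0.6818      1.148
  Δ           0.1704    -0.1704
  eq          0.8522     0.9775
  solve Keq expr → x = -0.1704; check Q = 1.147

x = -0.1704 M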